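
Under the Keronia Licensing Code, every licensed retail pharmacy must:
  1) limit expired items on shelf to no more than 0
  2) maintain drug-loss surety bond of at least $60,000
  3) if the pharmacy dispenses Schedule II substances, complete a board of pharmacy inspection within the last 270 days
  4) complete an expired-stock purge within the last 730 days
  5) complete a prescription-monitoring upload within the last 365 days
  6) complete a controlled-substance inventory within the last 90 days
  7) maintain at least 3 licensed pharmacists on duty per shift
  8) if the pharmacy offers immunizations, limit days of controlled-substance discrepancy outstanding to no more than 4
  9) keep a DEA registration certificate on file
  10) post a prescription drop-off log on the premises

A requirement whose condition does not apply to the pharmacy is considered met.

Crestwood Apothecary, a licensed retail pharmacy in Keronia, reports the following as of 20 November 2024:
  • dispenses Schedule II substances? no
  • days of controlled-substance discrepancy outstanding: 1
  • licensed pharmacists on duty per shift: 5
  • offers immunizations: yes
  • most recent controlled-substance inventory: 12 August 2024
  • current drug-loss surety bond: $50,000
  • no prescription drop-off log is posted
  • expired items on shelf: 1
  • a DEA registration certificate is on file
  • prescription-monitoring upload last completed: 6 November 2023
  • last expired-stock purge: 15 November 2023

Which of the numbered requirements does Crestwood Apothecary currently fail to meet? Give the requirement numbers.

1. expired items on shelf 1 > 0 → not met
2. drug-loss surety bond $50,000 < $60,000 → not met
3. condition 'dispenses Schedule II substances' does not hold → requirement n/a → met
4. expired-stock purge 371 days ago vs limit 730 → met
5. prescription-monitoring upload 380 days ago vs limit 365 → not met
6. controlled-substance inventory 100 days ago vs limit 90 → not met
7. licensed pharmacists on duty per shift 5 ≥ 3 → met
8. condition 'offers immunizations' holds; days of controlled-substance discrepancy outstanding 1 ≤ 4 → met
9. DEA registration certificate present → met
10. prescription drop-off log absent → not met
Not met: 1, 2, 5, 6, 10

1, 2, 5, 6, 10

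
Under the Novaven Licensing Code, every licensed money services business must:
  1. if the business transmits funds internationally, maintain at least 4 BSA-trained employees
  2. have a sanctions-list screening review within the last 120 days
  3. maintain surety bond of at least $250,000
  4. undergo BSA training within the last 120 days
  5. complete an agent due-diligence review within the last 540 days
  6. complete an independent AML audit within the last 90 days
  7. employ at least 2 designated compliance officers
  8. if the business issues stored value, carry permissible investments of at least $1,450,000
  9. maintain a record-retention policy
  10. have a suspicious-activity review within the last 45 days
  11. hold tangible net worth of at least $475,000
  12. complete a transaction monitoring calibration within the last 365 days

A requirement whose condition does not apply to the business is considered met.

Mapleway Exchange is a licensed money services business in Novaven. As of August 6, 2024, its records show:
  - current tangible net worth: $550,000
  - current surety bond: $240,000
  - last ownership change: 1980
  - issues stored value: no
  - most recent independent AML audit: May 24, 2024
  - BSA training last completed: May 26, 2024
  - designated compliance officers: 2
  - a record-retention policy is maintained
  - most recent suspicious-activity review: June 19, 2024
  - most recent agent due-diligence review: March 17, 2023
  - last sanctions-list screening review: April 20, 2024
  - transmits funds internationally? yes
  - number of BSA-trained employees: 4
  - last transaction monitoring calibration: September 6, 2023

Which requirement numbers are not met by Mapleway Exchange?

1. condition 'transmits funds internationally' holds; BSA-trained employees 4 ≥ 4 → met
2. sanctions-list screening review 108 days ago vs limit 120 → met
3. surety bond $240,000 < $250,000 → not met
4. BSA training 72 days ago vs limit 120 → met
5. agent due-diligence review 508 days ago vs limit 540 → met
6. independent AML audit 74 days ago vs limit 90 → met
7. designated compliance officers 2 ≥ 2 → met
8. condition 'issues stored value' does not hold → requirement n/a → met
9. record-retention policy present → met
10. suspicious-activity review 48 days ago vs limit 45 → not met
11. tangible net worth $550,000 ≥ $475,000 → met
12. transaction monitoring calibration 335 days ago vs limit 365 → met
Not met: 3, 10

3, 10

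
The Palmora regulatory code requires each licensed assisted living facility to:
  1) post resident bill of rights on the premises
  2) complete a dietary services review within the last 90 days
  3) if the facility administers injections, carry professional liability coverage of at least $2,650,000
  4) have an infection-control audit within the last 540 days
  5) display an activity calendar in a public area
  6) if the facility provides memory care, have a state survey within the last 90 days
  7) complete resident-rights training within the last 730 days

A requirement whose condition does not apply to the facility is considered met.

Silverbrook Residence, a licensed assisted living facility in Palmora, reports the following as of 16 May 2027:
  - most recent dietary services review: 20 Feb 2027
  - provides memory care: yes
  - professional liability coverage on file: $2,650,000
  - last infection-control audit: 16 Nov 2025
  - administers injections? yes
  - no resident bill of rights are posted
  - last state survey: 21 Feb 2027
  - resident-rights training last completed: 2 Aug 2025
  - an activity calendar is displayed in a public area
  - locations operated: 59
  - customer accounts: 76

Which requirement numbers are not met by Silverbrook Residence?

1. resident bill of rights absent → not met
2. dietary services review 85 days ago vs limit 90 → met
3. condition 'administers injections' holds; professional liability coverage $2,650,000 ≥ $2,650,000 → met
4. infection-control audit 546 days ago vs limit 540 → not met
5. activity calendar present → met
6. condition 'provides memory care' holds; state survey 84 days ago vs limit 90 → met
7. resident-rights training 652 days ago vs limit 730 → met
Not met: 1, 4

1, 4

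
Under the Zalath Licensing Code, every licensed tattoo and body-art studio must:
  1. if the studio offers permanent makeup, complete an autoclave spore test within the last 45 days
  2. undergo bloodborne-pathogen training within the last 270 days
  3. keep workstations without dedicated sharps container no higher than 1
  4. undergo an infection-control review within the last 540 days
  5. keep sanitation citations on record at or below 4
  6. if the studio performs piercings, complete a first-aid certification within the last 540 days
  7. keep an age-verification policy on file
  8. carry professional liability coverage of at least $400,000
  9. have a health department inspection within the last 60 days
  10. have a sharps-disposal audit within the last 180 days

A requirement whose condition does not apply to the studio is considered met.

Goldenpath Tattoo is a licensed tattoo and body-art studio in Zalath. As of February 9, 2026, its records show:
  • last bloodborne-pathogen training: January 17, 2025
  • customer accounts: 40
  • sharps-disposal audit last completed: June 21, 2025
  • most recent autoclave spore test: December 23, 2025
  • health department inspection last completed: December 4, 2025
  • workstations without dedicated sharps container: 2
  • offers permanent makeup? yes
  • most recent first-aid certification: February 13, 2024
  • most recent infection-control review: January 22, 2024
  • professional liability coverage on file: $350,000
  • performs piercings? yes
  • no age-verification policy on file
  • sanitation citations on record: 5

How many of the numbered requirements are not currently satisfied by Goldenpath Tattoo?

1. condition 'offers permanent makeup' holds; autoclave spore test 48 days ago vs limit 45 → not met
2. bloodborne-pathogen training 388 days ago vs limit 270 → not met
3. workstations without dedicated sharps container 2 > 1 → not met
4. infection-control review 749 days ago vs limit 540 → not met
5. sanitation citations on record 5 > 4 → not met
6. condition 'performs piercings' holds; first-aid certification 727 days ago vs limit 540 → not met
7. age-verification policy absent → not met
8. professional liability coverage $350,000 < $400,000 → not met
9. health department inspection 67 days ago vs limit 60 → not met
10. sharps-disposal audit 233 days ago vs limit 180 → not met
Not met: 10 of 10

10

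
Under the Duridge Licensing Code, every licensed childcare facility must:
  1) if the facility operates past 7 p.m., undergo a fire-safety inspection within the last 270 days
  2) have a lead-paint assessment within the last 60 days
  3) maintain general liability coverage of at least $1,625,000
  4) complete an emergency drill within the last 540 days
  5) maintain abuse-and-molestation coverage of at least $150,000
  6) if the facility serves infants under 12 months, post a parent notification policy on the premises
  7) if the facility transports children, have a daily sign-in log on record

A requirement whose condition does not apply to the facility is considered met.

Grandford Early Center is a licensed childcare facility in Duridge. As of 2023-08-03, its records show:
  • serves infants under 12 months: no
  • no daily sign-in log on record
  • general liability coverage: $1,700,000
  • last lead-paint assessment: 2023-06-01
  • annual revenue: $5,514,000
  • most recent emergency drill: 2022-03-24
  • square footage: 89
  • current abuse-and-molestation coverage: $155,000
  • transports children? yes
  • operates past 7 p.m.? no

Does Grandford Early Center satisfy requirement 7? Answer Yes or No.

No

7. condition 'transports children' holds; daily sign-in log absent → not met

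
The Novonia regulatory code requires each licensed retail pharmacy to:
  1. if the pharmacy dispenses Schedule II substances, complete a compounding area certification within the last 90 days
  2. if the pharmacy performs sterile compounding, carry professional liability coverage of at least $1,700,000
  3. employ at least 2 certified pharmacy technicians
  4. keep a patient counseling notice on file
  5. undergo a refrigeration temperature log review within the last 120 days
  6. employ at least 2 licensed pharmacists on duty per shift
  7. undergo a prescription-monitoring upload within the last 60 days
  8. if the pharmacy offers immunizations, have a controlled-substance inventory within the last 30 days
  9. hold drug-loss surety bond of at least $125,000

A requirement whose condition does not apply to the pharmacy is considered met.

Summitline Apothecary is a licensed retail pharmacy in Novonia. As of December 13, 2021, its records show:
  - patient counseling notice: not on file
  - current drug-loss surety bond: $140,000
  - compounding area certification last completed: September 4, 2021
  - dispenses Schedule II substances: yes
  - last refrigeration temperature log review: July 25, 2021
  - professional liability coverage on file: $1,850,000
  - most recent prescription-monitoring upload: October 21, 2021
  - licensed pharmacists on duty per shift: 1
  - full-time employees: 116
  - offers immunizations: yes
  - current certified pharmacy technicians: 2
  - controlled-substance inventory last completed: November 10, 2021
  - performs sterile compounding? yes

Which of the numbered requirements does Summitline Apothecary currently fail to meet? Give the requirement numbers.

1. condition 'dispenses Schedule II substances' holds; compounding area certification 100 days ago vs limit 90 → not met
2. condition 'performs sterile compounding' holds; professional liability coverage $1,850,000 ≥ $1,700,000 → met
3. certified pharmacy technicians 2 ≥ 2 → met
4. patient counseling notice absent → not met
5. refrigeration temperature log review 141 days ago vs limit 120 → not met
6. licensed pharmacists on duty per shift 1 < 2 → not met
7. prescription-monitoring upload 53 days ago vs limit 60 → met
8. condition 'offers immunizations' holds; controlled-substance inventory 33 days ago vs limit 30 → not met
9. drug-loss surety bond $140,000 ≥ $125,000 → met
Not met: 1, 4, 5, 6, 8

1, 4, 5, 6, 8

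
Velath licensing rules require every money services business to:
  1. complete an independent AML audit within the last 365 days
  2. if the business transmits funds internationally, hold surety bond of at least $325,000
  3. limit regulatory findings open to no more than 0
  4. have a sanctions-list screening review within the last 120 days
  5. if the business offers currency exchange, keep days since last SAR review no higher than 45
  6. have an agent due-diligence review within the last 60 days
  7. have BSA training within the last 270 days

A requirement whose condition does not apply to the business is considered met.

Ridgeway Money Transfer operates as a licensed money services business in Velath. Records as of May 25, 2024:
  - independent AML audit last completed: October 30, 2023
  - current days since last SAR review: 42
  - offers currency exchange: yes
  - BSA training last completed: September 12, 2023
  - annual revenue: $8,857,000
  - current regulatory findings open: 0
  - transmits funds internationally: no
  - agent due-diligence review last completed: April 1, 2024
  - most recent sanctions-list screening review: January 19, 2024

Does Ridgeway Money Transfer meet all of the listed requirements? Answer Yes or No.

1. independent AML audit 208 days ago vs limit 365 → met
2. condition 'transmits funds internationally' does not hold → requirement n/a → met
3. regulatory findings open 0 ≤ 0 → met
4. sanctions-list screening review 127 days ago vs limit 120 → not met
5. condition 'offers currency exchange' holds; days since last SAR review 42 ≤ 45 → met
6. agent due-diligence review 54 days ago vs limit 60 → met
7. BSA training 256 days ago vs limit 270 → met
Not met: 4

No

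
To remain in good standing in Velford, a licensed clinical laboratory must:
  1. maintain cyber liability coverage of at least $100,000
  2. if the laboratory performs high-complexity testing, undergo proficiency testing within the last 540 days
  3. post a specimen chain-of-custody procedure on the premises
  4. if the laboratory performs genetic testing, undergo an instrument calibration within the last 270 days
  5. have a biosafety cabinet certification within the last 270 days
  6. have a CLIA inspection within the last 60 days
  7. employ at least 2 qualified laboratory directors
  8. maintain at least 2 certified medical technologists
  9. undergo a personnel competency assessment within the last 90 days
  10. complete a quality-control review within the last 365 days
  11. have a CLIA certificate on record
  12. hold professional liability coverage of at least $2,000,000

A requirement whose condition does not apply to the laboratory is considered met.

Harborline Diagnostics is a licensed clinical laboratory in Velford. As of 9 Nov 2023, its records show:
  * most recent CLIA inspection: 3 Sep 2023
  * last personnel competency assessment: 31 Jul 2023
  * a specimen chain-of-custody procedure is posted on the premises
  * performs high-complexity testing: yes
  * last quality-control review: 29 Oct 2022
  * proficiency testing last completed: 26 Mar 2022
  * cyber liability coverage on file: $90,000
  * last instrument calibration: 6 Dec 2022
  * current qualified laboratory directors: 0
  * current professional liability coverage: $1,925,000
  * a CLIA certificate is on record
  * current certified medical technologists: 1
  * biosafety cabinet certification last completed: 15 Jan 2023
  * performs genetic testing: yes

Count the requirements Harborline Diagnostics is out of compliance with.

1. cyber liability coverage $90,000 < $100,000 → not met
2. condition 'performs high-complexity testing' holds; proficiency testing 593 days ago vs limit 540 → not met
3. specimen chain-of-custody procedure present → met
4. condition 'performs genetic testing' holds; instrument calibration 338 days ago vs limit 270 → not met
5. biosafety cabinet certification 298 days ago vs limit 270 → not met
6. CLIA inspection 67 days ago vs limit 60 → not met
7. qualified laboratory directors 0 < 2 → not met
8. certified medical technologists 1 < 2 → not met
9. personnel competency assessment 101 days ago vs limit 90 → not met
10. quality-control review 376 days ago vs limit 365 → not met
11. CLIA certificate present → met
12. professional liability coverage $1,925,000 < $2,000,000 → not met
Not met: 10 of 12

10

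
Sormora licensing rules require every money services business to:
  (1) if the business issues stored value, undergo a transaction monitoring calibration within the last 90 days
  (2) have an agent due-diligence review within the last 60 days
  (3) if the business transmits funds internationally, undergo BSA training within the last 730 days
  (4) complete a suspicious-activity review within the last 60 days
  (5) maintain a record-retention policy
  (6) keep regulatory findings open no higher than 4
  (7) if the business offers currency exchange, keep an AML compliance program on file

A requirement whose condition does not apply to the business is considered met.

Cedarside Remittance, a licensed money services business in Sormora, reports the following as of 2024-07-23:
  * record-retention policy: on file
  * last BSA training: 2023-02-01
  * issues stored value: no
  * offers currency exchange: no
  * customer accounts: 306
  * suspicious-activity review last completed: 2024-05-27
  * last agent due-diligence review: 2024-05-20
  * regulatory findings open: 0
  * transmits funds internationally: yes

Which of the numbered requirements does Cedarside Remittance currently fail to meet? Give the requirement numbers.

2

1. condition 'issues stored value' does not hold → requirement n/a → met
2. agent due-diligence review 64 days ago vs limit 60 → not met
3. condition 'transmits funds internationally' holds; BSA training 538 days ago vs limit 730 → met
4. suspicious-activity review 57 days ago vs limit 60 → met
5. record-retention policy present → met
6. regulatory findings open 0 ≤ 4 → met
7. condition 'offers currency exchange' does not hold → requirement n/a → met
Not met: 2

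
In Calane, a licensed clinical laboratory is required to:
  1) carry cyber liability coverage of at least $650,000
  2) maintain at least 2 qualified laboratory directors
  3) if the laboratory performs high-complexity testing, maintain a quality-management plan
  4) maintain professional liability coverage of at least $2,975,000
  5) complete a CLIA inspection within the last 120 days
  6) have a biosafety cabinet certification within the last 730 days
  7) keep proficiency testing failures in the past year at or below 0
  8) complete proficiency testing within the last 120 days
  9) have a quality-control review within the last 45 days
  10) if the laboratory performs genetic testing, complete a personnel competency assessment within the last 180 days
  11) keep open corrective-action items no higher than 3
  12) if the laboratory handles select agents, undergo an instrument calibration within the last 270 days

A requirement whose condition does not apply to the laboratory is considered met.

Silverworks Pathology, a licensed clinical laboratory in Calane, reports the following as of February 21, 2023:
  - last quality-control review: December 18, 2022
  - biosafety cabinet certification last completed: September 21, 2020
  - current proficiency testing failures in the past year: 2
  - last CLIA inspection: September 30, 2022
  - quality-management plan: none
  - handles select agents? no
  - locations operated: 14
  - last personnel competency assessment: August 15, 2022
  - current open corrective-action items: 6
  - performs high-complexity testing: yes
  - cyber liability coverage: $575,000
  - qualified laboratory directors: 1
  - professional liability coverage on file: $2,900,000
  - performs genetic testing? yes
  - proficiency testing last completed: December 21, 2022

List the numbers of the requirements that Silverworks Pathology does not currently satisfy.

1, 2, 3, 4, 5, 6, 7, 9, 10, 11

1. cyber liability coverage $575,000 < $650,000 → not met
2. qualified laboratory directors 1 < 2 → not met
3. condition 'performs high-complexity testing' holds; quality-management plan absent → not met
4. professional liability coverage $2,900,000 < $2,975,000 → not met
5. CLIA inspection 144 days ago vs limit 120 → not met
6. biosafety cabinet certification 883 days ago vs limit 730 → not met
7. proficiency testing failures in the past year 2 > 0 → not met
8. proficiency testing 62 days ago vs limit 120 → met
9. quality-control review 65 days ago vs limit 45 → not met
10. condition 'performs genetic testing' holds; personnel competency assessment 190 days ago vs limit 180 → not met
11. open corrective-action items 6 > 3 → not met
12. condition 'handles select agents' does not hold → requirement n/a → met
Not met: 1, 2, 3, 4, 5, 6, 7, 9, 10, 11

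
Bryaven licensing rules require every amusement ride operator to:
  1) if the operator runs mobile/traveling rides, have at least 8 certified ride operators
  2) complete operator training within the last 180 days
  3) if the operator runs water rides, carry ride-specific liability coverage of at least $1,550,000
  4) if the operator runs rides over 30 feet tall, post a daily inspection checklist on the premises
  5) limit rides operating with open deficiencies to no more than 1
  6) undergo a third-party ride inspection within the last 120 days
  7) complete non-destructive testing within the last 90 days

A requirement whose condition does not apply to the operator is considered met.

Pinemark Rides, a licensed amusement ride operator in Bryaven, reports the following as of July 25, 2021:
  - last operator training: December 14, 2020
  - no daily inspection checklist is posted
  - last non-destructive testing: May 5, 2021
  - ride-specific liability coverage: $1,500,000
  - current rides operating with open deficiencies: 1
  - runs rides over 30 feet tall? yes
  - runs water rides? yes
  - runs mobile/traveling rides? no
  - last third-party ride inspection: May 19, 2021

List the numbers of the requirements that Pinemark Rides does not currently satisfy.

2, 3, 4

1. condition 'runs mobile/traveling rides' does not hold → requirement n/a → met
2. operator training 223 days ago vs limit 180 → not met
3. condition 'runs water rides' holds; ride-specific liability coverage $1,500,000 < $1,550,000 → not met
4. condition 'runs rides over 30 feet tall' holds; daily inspection checklist absent → not met
5. rides operating with open deficiencies 1 ≤ 1 → met
6. third-party ride inspection 67 days ago vs limit 120 → met
7. non-destructive testing 81 days ago vs limit 90 → met
Not met: 2, 3, 4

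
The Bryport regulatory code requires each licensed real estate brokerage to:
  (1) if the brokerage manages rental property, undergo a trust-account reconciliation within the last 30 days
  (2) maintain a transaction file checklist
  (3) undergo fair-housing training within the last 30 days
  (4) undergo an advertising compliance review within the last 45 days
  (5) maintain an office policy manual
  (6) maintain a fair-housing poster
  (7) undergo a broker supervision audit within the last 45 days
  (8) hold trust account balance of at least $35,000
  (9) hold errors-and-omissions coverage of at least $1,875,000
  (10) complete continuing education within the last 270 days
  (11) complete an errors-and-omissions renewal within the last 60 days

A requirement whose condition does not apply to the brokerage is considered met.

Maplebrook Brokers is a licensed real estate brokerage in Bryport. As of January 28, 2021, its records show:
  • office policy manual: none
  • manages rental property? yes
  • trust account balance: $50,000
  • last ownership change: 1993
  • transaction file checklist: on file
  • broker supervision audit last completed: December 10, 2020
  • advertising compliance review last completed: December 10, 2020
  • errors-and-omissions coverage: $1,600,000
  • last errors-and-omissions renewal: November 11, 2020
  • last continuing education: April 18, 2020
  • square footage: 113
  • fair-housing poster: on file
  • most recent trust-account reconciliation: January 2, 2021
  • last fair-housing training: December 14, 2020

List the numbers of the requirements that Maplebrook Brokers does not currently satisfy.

3, 4, 5, 7, 9, 10, 11

1. condition 'manages rental property' holds; trust-account reconciliation 26 days ago vs limit 30 → met
2. transaction file checklist present → met
3. fair-housing training 45 days ago vs limit 30 → not met
4. advertising compliance review 49 days ago vs limit 45 → not met
5. office policy manual absent → not met
6. fair-housing poster present → met
7. broker supervision audit 49 days ago vs limit 45 → not met
8. trust account balance $50,000 ≥ $35,000 → met
9. errors-and-omissions coverage $1,600,000 < $1,875,000 → not met
10. continuing education 285 days ago vs limit 270 → not met
11. errors-and-omissions renewal 78 days ago vs limit 60 → not met
Not met: 3, 4, 5, 7, 9, 10, 11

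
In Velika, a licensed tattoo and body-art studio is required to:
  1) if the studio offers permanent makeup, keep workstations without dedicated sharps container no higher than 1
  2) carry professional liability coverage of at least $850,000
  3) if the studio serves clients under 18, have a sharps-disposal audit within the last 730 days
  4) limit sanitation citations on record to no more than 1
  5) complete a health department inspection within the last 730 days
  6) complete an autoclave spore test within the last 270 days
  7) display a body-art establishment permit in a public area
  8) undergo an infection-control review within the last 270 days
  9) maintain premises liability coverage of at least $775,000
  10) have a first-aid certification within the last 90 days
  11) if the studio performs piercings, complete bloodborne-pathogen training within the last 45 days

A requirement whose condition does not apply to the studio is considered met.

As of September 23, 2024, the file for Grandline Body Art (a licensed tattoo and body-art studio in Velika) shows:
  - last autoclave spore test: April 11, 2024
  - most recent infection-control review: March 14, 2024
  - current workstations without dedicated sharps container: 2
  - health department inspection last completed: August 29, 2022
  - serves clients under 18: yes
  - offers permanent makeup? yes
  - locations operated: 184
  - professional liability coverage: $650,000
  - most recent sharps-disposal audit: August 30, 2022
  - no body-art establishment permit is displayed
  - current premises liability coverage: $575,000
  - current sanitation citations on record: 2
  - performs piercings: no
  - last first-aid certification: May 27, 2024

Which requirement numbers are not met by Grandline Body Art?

1, 2, 3, 4, 5, 7, 9, 10

1. condition 'offers permanent makeup' holds; workstations without dedicated sharps container 2 > 1 → not met
2. professional liability coverage $650,000 < $850,000 → not met
3. condition 'serves clients under 18' holds; sharps-disposal audit 755 days ago vs limit 730 → not met
4. sanitation citations on record 2 > 1 → not met
5. health department inspection 756 days ago vs limit 730 → not met
6. autoclave spore test 165 days ago vs limit 270 → met
7. body-art establishment permit absent → not met
8. infection-control review 193 days ago vs limit 270 → met
9. premises liability coverage $575,000 < $775,000 → not met
10. first-aid certification 119 days ago vs limit 90 → not met
11. condition 'performs piercings' does not hold → requirement n/a → met
Not met: 1, 2, 3, 4, 5, 7, 9, 10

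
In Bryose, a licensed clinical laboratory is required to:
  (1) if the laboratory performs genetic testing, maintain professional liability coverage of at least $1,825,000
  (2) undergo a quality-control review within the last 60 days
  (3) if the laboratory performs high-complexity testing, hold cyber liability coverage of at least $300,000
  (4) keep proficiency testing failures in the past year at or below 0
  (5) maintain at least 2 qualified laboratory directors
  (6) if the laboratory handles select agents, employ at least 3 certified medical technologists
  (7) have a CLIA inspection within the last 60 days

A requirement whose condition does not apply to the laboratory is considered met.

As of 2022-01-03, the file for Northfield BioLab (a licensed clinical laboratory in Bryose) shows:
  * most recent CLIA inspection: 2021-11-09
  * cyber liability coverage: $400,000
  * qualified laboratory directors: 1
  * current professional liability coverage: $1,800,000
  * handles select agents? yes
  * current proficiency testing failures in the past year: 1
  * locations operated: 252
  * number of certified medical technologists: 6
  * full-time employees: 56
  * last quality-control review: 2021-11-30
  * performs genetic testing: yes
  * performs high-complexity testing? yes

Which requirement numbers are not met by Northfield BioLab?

1, 4, 5

1. condition 'performs genetic testing' holds; professional liability coverage $1,800,000 < $1,825,000 → not met
2. quality-control review 34 days ago vs limit 60 → met
3. condition 'performs high-complexity testing' holds; cyber liability coverage $400,000 ≥ $300,000 → met
4. proficiency testing failures in the past year 1 > 0 → not met
5. qualified laboratory directors 1 < 2 → not met
6. condition 'handles select agents' holds; certified medical technologists 6 ≥ 3 → met
7. CLIA inspection 55 days ago vs limit 60 → met
Not met: 1, 4, 5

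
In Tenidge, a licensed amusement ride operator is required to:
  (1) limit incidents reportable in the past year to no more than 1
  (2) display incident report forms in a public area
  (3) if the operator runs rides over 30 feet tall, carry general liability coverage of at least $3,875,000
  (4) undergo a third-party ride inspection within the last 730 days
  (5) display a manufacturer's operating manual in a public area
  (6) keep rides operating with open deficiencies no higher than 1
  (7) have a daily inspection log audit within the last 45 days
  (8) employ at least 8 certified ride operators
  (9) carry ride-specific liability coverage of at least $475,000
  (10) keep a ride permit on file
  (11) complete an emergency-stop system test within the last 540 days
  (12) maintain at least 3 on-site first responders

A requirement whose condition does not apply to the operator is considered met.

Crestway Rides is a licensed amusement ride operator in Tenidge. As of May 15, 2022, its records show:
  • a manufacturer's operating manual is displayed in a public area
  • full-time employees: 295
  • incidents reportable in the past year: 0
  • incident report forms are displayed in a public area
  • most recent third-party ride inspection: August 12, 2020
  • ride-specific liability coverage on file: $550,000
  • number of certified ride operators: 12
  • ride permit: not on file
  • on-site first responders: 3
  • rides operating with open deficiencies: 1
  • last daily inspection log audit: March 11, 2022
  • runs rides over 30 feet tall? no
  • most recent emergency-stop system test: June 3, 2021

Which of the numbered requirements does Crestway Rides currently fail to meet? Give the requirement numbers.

7, 10

1. incidents reportable in the past year 0 ≤ 1 → met
2. incident report forms present → met
3. condition 'runs rides over 30 feet tall' does not hold → requirement n/a → met
4. third-party ride inspection 641 days ago vs limit 730 → met
5. manufacturer's operating manual present → met
6. rides operating with open deficiencies 1 ≤ 1 → met
7. daily inspection log audit 65 days ago vs limit 45 → not met
8. certified ride operators 12 ≥ 8 → met
9. ride-specific liability coverage $550,000 ≥ $475,000 → met
10. ride permit absent → not met
11. emergency-stop system test 346 days ago vs limit 540 → met
12. on-site first responders 3 ≥ 3 → met
Not met: 7, 10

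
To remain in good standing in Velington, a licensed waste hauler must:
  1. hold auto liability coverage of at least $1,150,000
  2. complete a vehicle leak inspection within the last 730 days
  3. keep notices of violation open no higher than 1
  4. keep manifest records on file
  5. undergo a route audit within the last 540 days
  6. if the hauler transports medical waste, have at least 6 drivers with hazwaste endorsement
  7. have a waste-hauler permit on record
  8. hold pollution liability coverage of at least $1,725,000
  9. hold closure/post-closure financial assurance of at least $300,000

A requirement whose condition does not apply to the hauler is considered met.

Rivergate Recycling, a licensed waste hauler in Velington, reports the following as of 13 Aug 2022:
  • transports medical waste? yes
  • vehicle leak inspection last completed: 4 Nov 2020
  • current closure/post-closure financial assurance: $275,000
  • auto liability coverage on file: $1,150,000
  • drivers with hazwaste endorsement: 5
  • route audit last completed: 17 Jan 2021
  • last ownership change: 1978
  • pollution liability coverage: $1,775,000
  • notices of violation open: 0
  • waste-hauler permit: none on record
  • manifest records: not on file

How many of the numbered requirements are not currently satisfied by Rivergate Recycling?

1. auto liability coverage $1,150,000 ≥ $1,150,000 → met
2. vehicle leak inspection 647 days ago vs limit 730 → met
3. notices of violation open 0 ≤ 1 → met
4. manifest records absent → not met
5. route audit 573 days ago vs limit 540 → not met
6. condition 'transports medical waste' holds; drivers with hazwaste endorsement 5 < 6 → not met
7. waste-hauler permit absent → not met
8. pollution liability coverage $1,775,000 ≥ $1,725,000 → met
9. closure/post-closure financial assurance $275,000 < $300,000 → not met
Not met: 5 of 9

5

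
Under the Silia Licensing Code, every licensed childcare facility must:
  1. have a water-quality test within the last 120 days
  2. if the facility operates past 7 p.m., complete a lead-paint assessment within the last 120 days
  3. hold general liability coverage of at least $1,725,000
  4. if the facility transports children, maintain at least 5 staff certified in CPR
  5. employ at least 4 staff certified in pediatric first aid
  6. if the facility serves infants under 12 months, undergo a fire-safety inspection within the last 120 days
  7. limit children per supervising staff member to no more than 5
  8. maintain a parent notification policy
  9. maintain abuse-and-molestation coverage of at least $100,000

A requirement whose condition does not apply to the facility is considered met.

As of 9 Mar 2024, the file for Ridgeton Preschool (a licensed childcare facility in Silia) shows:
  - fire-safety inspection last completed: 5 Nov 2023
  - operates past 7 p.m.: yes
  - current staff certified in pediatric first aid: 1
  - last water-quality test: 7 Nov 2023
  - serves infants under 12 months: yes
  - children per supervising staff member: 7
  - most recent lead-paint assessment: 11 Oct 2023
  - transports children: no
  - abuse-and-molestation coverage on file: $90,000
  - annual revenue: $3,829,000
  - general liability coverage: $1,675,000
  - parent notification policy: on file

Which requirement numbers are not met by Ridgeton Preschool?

1, 2, 3, 5, 6, 7, 9

1. water-quality test 123 days ago vs limit 120 → not met
2. condition 'operates past 7 p.m.' holds; lead-paint assessment 150 days ago vs limit 120 → not met
3. general liability coverage $1,675,000 < $1,725,000 → not met
4. condition 'transports children' does not hold → requirement n/a → met
5. staff certified in pediatric first aid 1 < 4 → not met
6. condition 'serves infants under 12 months' holds; fire-safety inspection 125 days ago vs limit 120 → not met
7. children per supervising staff member 7 > 5 → not met
8. parent notification policy present → met
9. abuse-and-molestation coverage $90,000 < $100,000 → not met
Not met: 1, 2, 3, 5, 6, 7, 9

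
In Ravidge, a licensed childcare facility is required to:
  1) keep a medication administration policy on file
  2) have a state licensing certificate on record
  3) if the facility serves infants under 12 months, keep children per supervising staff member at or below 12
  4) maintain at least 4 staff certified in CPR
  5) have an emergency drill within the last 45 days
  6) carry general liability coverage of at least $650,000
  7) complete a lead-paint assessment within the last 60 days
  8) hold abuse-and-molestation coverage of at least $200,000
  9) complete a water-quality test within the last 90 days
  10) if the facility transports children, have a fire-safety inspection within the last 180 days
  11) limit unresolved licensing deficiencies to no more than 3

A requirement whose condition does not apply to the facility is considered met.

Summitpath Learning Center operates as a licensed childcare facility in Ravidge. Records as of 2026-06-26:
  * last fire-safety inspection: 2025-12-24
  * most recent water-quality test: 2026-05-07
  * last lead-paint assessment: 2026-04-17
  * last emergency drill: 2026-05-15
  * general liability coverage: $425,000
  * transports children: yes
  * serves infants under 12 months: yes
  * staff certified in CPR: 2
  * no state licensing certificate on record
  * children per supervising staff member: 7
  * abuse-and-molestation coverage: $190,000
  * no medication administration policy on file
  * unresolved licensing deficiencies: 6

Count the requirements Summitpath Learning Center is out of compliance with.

8

1. medication administration policy absent → not met
2. state licensing certificate absent → not met
3. condition 'serves infants under 12 months' holds; children per supervising staff member 7 ≤ 12 → met
4. staff certified in CPR 2 < 4 → not met
5. emergency drill 42 days ago vs limit 45 → met
6. general liability coverage $425,000 < $650,000 → not met
7. lead-paint assessment 70 days ago vs limit 60 → not met
8. abuse-and-molestation coverage $190,000 < $200,000 → not met
9. water-quality test 50 days ago vs limit 90 → met
10. condition 'transports children' holds; fire-safety inspection 184 days ago vs limit 180 → not met
11. unresolved licensing deficiencies 6 > 3 → not met
Not met: 8 of 11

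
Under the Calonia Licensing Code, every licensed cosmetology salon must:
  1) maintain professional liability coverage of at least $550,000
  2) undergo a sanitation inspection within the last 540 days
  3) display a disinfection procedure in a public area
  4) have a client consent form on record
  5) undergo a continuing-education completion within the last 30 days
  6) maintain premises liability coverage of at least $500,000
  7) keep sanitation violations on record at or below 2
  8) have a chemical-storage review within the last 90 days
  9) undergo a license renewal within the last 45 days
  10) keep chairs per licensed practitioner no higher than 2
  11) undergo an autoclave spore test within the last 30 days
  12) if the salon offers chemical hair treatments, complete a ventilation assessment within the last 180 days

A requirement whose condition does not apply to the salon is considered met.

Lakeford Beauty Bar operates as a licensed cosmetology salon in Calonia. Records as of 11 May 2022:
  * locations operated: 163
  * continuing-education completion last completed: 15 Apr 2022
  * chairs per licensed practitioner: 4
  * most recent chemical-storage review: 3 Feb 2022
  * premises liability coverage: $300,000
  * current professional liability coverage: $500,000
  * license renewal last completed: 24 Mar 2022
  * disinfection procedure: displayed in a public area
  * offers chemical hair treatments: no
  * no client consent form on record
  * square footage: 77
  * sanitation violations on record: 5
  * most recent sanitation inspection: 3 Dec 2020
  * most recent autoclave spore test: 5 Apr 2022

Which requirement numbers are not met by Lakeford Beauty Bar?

1. professional liability coverage $500,000 < $550,000 → not met
2. sanitation inspection 524 days ago vs limit 540 → met
3. disinfection procedure present → met
4. client consent form absent → not met
5. continuing-education completion 26 days ago vs limit 30 → met
6. premises liability coverage $300,000 < $500,000 → not met
7. sanitation violations on record 5 > 2 → not met
8. chemical-storage review 97 days ago vs limit 90 → not met
9. license renewal 48 days ago vs limit 45 → not met
10. chairs per licensed practitioner 4 > 2 → not met
11. autoclave spore test 36 days ago vs limit 30 → not met
12. condition 'offers chemical hair treatments' does not hold → requirement n/a → met
Not met: 1, 4, 6, 7, 8, 9, 10, 11

1, 4, 6, 7, 8, 9, 10, 11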